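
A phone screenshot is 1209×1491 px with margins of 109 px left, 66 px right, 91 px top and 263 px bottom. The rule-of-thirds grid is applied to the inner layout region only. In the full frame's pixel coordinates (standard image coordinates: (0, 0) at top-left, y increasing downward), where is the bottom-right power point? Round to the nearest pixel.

x = 798 px, y = 849 px

Content width = 1209 − 109 − 66 = 1034 px; content height = 1491 − 91 − 263 = 1137 px.
Bottom-right is two-thirds across and two-thirds down within the inner layout region.
x = 109 + 2 × 1034/3 = 109 + 689.33 ≈ 798
y = 91 + 2 × 1137/3 = 91 + 758.00 ≈ 849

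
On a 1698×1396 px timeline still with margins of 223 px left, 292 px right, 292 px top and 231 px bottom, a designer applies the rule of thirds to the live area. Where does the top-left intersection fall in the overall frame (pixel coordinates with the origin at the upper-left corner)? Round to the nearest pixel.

Content width = 1698 − 223 − 292 = 1183 px; content height = 1396 − 292 − 231 = 873 px.
Top-left is one-third across and one-third down within the live area.
x = 223 + 1 × 1183/3 = 223 + 394.33 ≈ 617
y = 292 + 1 × 873/3 = 292 + 291.00 ≈ 583

x = 617 px, y = 583 px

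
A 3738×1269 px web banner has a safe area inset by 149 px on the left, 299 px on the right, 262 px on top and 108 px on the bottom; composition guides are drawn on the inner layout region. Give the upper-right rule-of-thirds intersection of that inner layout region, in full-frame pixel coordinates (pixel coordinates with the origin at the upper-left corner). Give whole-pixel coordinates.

Content width = 3738 − 149 − 299 = 3290 px; content height = 1269 − 262 − 108 = 899 px.
Upper-right is two-thirds across and one-third down within the inner layout region.
x = 149 + 2 × 3290/3 = 149 + 2193.33 ≈ 2342
y = 262 + 1 × 899/3 = 262 + 299.67 ≈ 562

(2342, 562)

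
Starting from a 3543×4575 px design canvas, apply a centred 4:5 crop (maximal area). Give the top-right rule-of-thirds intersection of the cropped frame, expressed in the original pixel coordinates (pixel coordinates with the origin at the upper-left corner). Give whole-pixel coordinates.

3543/4575 < 4/5, so the 4:5 crop keeps the full width 3543 and trims height to 3543 × 5/4 = 4428.75 px.
Top offset = (4575 − 4428.75)/2 = 73.12 px; left offset = 0.
Top-right is two-thirds across and one-third down within the crop:
x = 0.00 + 2 × 3543.00/3 ≈ 2362; y = 73.12 + 1 × 4428.75/3 ≈ 1549.

(2362, 1549)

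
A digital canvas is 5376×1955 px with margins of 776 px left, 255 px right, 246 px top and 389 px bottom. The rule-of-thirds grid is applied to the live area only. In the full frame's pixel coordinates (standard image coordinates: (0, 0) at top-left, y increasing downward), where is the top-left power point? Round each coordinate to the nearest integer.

x = 2224 px, y = 686 px

Content width = 5376 − 776 − 255 = 4345 px; content height = 1955 − 246 − 389 = 1320 px.
Top-left is one-third across and one-third down within the live area.
x = 776 + 1 × 4345/3 = 776 + 1448.33 ≈ 2224
y = 246 + 1 × 1320/3 = 246 + 440.00 ≈ 686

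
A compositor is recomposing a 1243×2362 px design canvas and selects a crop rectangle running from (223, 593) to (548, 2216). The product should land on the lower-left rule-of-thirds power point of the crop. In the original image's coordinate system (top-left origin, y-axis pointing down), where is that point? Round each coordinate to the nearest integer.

x = 331 px, y = 1675 px

Crop width = 548 − 223 = 325 px; one third is 108.33 px.
Crop height = 2216 − 593 = 1623 px; one third is 541.00 px.
The lower-left point is one-third across and two-thirds down within the crop:
x = 223 + 1 × 108.33 ≈ 331; y = 593 + 2 × 541.00 ≈ 1675.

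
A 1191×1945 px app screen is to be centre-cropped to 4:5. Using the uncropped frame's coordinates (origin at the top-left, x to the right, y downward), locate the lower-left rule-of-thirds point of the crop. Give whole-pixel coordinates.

1191/1945 < 4/5, so the 4:5 crop keeps the full width 1191 and trims height to 1191 × 5/4 = 1488.75 px.
Top offset = (1945 − 1488.75)/2 = 228.12 px; left offset = 0.
Lower-left is one-third across and two-thirds down within the crop:
x = 0.00 + 1 × 1191.00/3 ≈ 397; y = 228.12 + 2 × 1488.75/3 ≈ 1221.

(397, 1221)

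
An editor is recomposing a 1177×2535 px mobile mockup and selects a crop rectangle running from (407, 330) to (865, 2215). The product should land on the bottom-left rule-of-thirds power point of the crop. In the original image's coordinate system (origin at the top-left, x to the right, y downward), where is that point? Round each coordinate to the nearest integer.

Crop width = 865 − 407 = 458 px; one third is 152.67 px.
Crop height = 2215 − 330 = 1885 px; one third is 628.33 px.
The bottom-left point is one-third across and two-thirds down within the crop:
x = 407 + 1 × 152.67 ≈ 560; y = 330 + 2 × 628.33 ≈ 1587.

x = 560 px, y = 1587 px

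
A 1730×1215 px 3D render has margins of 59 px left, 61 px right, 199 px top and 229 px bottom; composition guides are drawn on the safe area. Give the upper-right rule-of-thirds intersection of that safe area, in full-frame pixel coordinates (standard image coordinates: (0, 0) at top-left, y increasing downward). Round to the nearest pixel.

Content width = 1730 − 59 − 61 = 1610 px; content height = 1215 − 199 − 229 = 787 px.
Upper-right is two-thirds across and one-third down within the safe area.
x = 59 + 2 × 1610/3 = 59 + 1073.33 ≈ 1132
y = 199 + 1 × 787/3 = 199 + 262.33 ≈ 461

(1132, 461)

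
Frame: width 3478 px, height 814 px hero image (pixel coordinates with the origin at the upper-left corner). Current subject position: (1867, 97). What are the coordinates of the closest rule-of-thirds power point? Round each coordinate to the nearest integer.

x = 2319 px, y = 271 px

Third lines: x ∈ {1159, 2319}, y ∈ {271, 543}.
1867 is closer to x = 2319; 97 is closer to y = 271.
So the nearest intersection is the upper-right power point.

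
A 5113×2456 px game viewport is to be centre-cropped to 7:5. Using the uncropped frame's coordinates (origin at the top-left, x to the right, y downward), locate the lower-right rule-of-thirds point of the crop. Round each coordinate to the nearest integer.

(3130, 1637)

5113/2456 > 7/5, so the 7:5 crop keeps the full height 2456 and trims width to 2456 × 7/5 = 3438.40 px.
Left offset = (5113 − 3438.40)/2 = 837.30 px; top offset = 0.
Lower-right is two-thirds across and two-thirds down within the crop:
x = 837.30 + 2 × 3438.40/3 ≈ 3130; y = 0.00 + 2 × 2456.00/3 ≈ 1637.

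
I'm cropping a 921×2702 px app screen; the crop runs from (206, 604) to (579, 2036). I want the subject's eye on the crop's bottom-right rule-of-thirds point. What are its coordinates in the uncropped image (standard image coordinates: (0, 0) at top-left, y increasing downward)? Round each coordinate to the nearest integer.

Crop width = 579 − 206 = 373 px; one third is 124.33 px.
Crop height = 2036 − 604 = 1432 px; one third is 477.33 px.
The bottom-right point is two-thirds across and two-thirds down within the crop:
x = 206 + 2 × 124.33 ≈ 455; y = 604 + 2 × 477.33 ≈ 1559.

(455, 1559)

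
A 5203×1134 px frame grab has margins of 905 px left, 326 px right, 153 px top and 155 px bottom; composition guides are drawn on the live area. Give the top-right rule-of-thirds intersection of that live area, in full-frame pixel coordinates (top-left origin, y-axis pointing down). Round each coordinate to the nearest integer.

Content width = 5203 − 905 − 326 = 3972 px; content height = 1134 − 153 − 155 = 826 px.
Top-right is two-thirds across and one-third down within the live area.
x = 905 + 2 × 3972/3 = 905 + 2648.00 ≈ 3553
y = 153 + 1 × 826/3 = 153 + 275.33 ≈ 428

(3553, 428)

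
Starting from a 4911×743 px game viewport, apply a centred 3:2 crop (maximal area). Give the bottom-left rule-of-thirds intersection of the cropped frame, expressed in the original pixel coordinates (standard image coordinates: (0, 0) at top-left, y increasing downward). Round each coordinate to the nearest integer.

x = 2270 px, y = 495 px

4911/743 > 3/2, so the 3:2 crop keeps the full height 743 and trims width to 743 × 3/2 = 1114.50 px.
Left offset = (4911 − 1114.50)/2 = 1898.25 px; top offset = 0.
Bottom-left is one-third across and two-thirds down within the crop:
x = 1898.25 + 1 × 1114.50/3 ≈ 2270; y = 0.00 + 2 × 743.00/3 ≈ 495.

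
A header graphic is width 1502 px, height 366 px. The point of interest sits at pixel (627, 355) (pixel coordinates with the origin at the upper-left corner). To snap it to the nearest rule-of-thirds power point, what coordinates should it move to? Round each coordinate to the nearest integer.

(501, 244)

Third lines: x ∈ {501, 1001}, y ∈ {122, 244}.
627 is closer to x = 501; 355 is closer to y = 244.
So the nearest intersection is the lower-left power point.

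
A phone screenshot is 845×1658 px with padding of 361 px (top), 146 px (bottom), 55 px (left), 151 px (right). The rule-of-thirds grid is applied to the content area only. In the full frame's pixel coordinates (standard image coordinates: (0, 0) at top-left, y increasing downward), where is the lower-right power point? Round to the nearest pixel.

Content width = 845 − 55 − 151 = 639 px; content height = 1658 − 361 − 146 = 1151 px.
Lower-right is two-thirds across and two-thirds down within the content area.
x = 55 + 2 × 639/3 = 55 + 426.00 ≈ 481
y = 361 + 2 × 1151/3 = 361 + 767.33 ≈ 1128

(481, 1128)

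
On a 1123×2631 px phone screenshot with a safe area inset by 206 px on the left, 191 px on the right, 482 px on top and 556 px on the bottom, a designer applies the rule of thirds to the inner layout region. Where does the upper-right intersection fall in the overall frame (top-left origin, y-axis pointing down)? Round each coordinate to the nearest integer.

Content width = 1123 − 206 − 191 = 726 px; content height = 2631 − 482 − 556 = 1593 px.
Upper-right is two-thirds across and one-third down within the inner layout region.
x = 206 + 2 × 726/3 = 206 + 484.00 ≈ 690
y = 482 + 1 × 1593/3 = 482 + 531.00 ≈ 1013

(690, 1013)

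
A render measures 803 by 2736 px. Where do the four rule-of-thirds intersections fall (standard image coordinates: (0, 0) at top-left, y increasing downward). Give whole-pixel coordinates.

(268, 912), (535, 912), (268, 1824), (535, 1824)

One third of 803 is 267.67; one third of 2736 is 912.
Vertical third lines at x = 268 and x = 535; horizontal third lines at y = 912 and y = 1824.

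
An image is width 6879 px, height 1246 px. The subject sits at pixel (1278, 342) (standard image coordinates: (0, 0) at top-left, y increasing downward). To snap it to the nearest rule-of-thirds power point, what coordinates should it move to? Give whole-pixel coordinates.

Third lines: x ∈ {2293, 4586}, y ∈ {415, 831}.
1278 is closer to x = 2293; 342 is closer to y = 415.
So the nearest intersection is the upper-left power point.

x = 2293 px, y = 415 px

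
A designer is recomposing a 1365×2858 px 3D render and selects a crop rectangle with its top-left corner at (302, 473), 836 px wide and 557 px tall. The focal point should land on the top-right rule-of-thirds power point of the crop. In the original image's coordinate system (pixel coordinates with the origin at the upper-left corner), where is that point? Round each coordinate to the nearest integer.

One third of the crop width 836 is 278.67 px.
One third of the crop height 557 is 185.67 px.
The top-right point is two-thirds across and one-third down within the crop:
x = 302 + 2 × 278.67 ≈ 859; y = 473 + 1 × 185.67 ≈ 659.

x = 859 px, y = 659 px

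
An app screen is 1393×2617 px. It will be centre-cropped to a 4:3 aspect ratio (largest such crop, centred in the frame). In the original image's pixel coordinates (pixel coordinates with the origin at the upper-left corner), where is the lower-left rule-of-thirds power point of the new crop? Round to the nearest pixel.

1393/2617 < 4/3, so the 4:3 crop keeps the full width 1393 and trims height to 1393 × 3/4 = 1044.75 px.
Top offset = (2617 − 1044.75)/2 = 786.12 px; left offset = 0.
Lower-left is one-third across and two-thirds down within the crop:
x = 0.00 + 1 × 1393.00/3 ≈ 464; y = 786.12 + 2 × 1044.75/3 ≈ 1483.

(464, 1483)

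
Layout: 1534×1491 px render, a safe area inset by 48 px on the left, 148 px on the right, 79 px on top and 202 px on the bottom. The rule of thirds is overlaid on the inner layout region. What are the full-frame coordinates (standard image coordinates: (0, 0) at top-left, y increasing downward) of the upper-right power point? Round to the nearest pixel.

(940, 482)

Content width = 1534 − 48 − 148 = 1338 px; content height = 1491 − 79 − 202 = 1210 px.
Upper-right is two-thirds across and one-third down within the inner layout region.
x = 48 + 2 × 1338/3 = 48 + 892.00 ≈ 940
y = 79 + 1 × 1210/3 = 79 + 403.33 ≈ 482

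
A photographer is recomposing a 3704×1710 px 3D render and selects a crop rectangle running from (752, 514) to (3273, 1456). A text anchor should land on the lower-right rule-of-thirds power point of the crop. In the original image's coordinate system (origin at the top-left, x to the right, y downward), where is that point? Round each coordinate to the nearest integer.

Crop width = 3273 − 752 = 2521 px; one third is 840.33 px.
Crop height = 1456 − 514 = 942 px; one third is 314.00 px.
The lower-right point is two-thirds across and two-thirds down within the crop:
x = 752 + 2 × 840.33 ≈ 2433; y = 514 + 2 × 314.00 ≈ 1142.

x = 2433 px, y = 1142 px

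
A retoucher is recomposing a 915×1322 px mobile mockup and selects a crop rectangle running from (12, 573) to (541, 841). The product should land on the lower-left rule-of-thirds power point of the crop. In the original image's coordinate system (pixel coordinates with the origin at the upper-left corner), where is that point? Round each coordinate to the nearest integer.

x = 188 px, y = 752 px

Crop width = 541 − 12 = 529 px; one third is 176.33 px.
Crop height = 841 − 573 = 268 px; one third is 89.33 px.
The lower-left point is one-third across and two-thirds down within the crop:
x = 12 + 1 × 176.33 ≈ 188; y = 573 + 2 × 89.33 ≈ 752.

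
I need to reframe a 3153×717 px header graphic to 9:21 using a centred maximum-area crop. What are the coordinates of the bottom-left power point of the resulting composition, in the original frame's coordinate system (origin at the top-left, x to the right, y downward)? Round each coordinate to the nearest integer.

(1525, 478)

3153/717 > 9/21, so the 9:21 crop keeps the full height 717 and trims width to 717 × 9/21 = 307.29 px.
Left offset = (3153 − 307.29)/2 = 1422.86 px; top offset = 0.
Bottom-left is one-third across and two-thirds down within the crop:
x = 1422.86 + 1 × 307.29/3 ≈ 1525; y = 0.00 + 2 × 717.00/3 ≈ 478.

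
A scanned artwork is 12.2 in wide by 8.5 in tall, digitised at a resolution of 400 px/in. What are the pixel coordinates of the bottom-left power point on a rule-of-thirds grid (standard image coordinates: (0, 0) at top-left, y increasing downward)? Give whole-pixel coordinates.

(1627, 2267)

In pixels the canvas is 12.2 × 400 = 4880 wide and 8.5 × 400 = 3400 tall.
The bottom-left point is one-third across and two-thirds down:
x = 1 × 4880/3 ≈ 1627; y = 2 × 3400/3 ≈ 2267.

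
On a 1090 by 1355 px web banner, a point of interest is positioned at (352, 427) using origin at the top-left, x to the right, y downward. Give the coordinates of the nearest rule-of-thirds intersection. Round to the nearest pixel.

(363, 452)

Third lines: x ∈ {363, 727}, y ∈ {452, 903}.
352 is closer to x = 363; 427 is closer to y = 452.
So the nearest intersection is the upper-left power point.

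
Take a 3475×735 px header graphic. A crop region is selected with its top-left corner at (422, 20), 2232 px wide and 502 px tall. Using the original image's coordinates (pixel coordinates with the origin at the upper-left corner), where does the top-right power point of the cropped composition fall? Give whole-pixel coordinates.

One third of the crop width 2232 is 744.00 px.
One third of the crop height 502 is 167.33 px.
The top-right point is two-thirds across and one-third down within the crop:
x = 422 + 2 × 744.00 ≈ 1910; y = 20 + 1 × 167.33 ≈ 187.

x = 1910 px, y = 187 px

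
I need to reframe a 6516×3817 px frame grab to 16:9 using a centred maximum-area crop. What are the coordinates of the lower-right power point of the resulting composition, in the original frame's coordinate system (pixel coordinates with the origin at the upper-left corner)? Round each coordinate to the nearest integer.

6516/3817 < 16/9, so the 16:9 crop keeps the full width 6516 and trims height to 6516 × 9/16 = 3665.25 px.
Top offset = (3817 − 3665.25)/2 = 75.88 px; left offset = 0.
Lower-right is two-thirds across and two-thirds down within the crop:
x = 0.00 + 2 × 6516.00/3 ≈ 4344; y = 75.88 + 2 × 3665.25/3 ≈ 2519.

x = 4344 px, y = 2519 px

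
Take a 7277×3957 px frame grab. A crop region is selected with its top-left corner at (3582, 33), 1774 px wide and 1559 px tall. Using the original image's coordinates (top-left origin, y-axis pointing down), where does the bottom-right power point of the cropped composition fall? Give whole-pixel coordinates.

One third of the crop width 1774 is 591.33 px.
One third of the crop height 1559 is 519.67 px.
The bottom-right point is two-thirds across and two-thirds down within the crop:
x = 3582 + 2 × 591.33 ≈ 4765; y = 33 + 2 × 519.67 ≈ 1072.

x = 4765 px, y = 1072 px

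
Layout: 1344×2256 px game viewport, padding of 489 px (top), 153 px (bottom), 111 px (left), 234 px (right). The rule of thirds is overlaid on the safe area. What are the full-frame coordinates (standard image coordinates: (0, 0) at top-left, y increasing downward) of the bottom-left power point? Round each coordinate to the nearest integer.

Content width = 1344 − 111 − 234 = 999 px; content height = 2256 − 489 − 153 = 1614 px.
Bottom-left is one-third across and two-thirds down within the safe area.
x = 111 + 1 × 999/3 = 111 + 333.00 ≈ 444
y = 489 + 2 × 1614/3 = 489 + 1076.00 ≈ 1565

(444, 1565)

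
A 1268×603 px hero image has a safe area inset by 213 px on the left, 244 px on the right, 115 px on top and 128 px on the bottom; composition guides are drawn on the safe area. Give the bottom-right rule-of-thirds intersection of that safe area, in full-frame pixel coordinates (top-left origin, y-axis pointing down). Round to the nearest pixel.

Content width = 1268 − 213 − 244 = 811 px; content height = 603 − 115 − 128 = 360 px.
Bottom-right is two-thirds across and two-thirds down within the safe area.
x = 213 + 2 × 811/3 = 213 + 540.67 ≈ 754
y = 115 + 2 × 360/3 = 115 + 240.00 ≈ 355

x = 754 px, y = 355 px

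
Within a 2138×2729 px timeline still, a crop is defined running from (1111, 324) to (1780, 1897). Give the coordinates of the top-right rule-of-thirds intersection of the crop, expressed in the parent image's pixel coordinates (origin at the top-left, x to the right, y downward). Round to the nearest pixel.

Crop width = 1780 − 1111 = 669 px; one third is 223.00 px.
Crop height = 1897 − 324 = 1573 px; one third is 524.33 px.
The top-right point is two-thirds across and one-third down within the crop:
x = 1111 + 2 × 223.00 ≈ 1557; y = 324 + 1 × 524.33 ≈ 848.

x = 1557 px, y = 848 px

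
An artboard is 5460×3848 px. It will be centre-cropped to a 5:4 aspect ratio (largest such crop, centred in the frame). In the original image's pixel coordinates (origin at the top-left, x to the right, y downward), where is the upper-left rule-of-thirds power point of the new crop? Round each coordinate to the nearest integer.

5460/3848 > 5/4, so the 5:4 crop keeps the full height 3848 and trims width to 3848 × 5/4 = 4810.00 px.
Left offset = (5460 − 4810.00)/2 = 325.00 px; top offset = 0.
Upper-left is one-third across and one-third down within the crop:
x = 325.00 + 1 × 4810.00/3 ≈ 1928; y = 0.00 + 1 × 3848.00/3 ≈ 1283.

x = 1928 px, y = 1283 px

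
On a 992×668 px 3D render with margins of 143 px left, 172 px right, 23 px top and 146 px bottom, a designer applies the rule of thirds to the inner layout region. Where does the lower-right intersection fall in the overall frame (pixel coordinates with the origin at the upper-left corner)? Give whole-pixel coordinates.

Content width = 992 − 143 − 172 = 677 px; content height = 668 − 23 − 146 = 499 px.
Lower-right is two-thirds across and two-thirds down within the inner layout region.
x = 143 + 2 × 677/3 = 143 + 451.33 ≈ 594
y = 23 + 2 × 499/3 = 23 + 332.67 ≈ 356

(594, 356)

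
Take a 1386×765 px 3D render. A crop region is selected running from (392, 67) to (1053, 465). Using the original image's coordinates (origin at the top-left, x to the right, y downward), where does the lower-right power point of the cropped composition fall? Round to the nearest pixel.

x = 833 px, y = 332 px

Crop width = 1053 − 392 = 661 px; one third is 220.33 px.
Crop height = 465 − 67 = 398 px; one third is 132.67 px.
The lower-right point is two-thirds across and two-thirds down within the crop:
x = 392 + 2 × 220.33 ≈ 833; y = 67 + 2 × 132.67 ≈ 332.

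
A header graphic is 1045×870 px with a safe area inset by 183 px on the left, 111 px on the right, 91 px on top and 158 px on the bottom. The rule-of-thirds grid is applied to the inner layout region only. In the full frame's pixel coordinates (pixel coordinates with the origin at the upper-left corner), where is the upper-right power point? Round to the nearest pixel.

Content width = 1045 − 183 − 111 = 751 px; content height = 870 − 91 − 158 = 621 px.
Upper-right is two-thirds across and one-third down within the inner layout region.
x = 183 + 2 × 751/3 = 183 + 500.67 ≈ 684
y = 91 + 1 × 621/3 = 91 + 207.00 ≈ 298

x = 684 px, y = 298 px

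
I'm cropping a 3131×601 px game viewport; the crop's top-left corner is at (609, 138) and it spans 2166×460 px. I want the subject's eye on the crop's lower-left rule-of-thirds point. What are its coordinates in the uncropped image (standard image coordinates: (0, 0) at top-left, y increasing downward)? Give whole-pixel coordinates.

One third of the crop width 2166 is 722.00 px.
One third of the crop height 460 is 153.33 px.
The lower-left point is one-third across and two-thirds down within the crop:
x = 609 + 1 × 722.00 ≈ 1331; y = 138 + 2 × 153.33 ≈ 445.

x = 1331 px, y = 445 px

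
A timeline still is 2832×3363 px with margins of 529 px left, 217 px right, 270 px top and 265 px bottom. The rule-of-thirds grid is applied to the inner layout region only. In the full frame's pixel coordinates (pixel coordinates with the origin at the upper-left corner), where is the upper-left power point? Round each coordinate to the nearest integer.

Content width = 2832 − 529 − 217 = 2086 px; content height = 3363 − 270 − 265 = 2828 px.
Upper-left is one-third across and one-third down within the inner layout region.
x = 529 + 1 × 2086/3 = 529 + 695.33 ≈ 1224
y = 270 + 1 × 2828/3 = 270 + 942.67 ≈ 1213

(1224, 1213)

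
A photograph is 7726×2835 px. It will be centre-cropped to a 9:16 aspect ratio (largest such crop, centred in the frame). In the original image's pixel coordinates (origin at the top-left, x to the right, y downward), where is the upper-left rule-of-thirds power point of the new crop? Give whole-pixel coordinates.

(3597, 945)

7726/2835 > 9/16, so the 9:16 crop keeps the full height 2835 and trims width to 2835 × 9/16 = 1594.69 px.
Left offset = (7726 − 1594.69)/2 = 3065.66 px; top offset = 0.
Upper-left is one-third across and one-third down within the crop:
x = 3065.66 + 1 × 1594.69/3 ≈ 3597; y = 0.00 + 1 × 2835.00/3 ≈ 945.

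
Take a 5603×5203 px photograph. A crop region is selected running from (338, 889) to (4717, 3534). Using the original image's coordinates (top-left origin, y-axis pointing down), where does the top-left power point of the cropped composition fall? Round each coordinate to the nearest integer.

(1798, 1771)

Crop width = 4717 − 338 = 4379 px; one third is 1459.67 px.
Crop height = 3534 − 889 = 2645 px; one third is 881.67 px.
The top-left point is one-third across and one-third down within the crop:
x = 338 + 1 × 1459.67 ≈ 1798; y = 889 + 1 × 881.67 ≈ 1771.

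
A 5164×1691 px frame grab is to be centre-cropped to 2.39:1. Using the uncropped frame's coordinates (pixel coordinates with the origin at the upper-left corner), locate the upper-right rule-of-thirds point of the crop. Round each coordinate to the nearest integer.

5164/1691 > 2.39/1, so the 2.39:1 crop keeps the full height 1691 and trims width to 1691 × 2.39/1 = 4041.49 px.
Left offset = (5164 − 4041.49)/2 = 561.25 px; top offset = 0.
Upper-right is two-thirds across and one-third down within the crop:
x = 561.25 + 2 × 4041.49/3 ≈ 3256; y = 0.00 + 1 × 1691.00/3 ≈ 564.

(3256, 564)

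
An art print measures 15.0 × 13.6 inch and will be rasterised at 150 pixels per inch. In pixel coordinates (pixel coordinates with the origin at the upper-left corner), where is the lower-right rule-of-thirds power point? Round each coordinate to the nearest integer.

(1500, 1360)

In pixels the canvas is 15.0 × 150 = 2250 wide and 13.6 × 150 = 2040 tall.
The lower-right point is two-thirds across and two-thirds down:
x = 2 × 2250/3 ≈ 1500; y = 2 × 2040/3 ≈ 1360.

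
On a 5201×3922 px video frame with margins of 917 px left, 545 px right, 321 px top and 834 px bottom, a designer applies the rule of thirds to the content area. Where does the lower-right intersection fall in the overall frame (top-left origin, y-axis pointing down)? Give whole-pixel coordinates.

(3410, 2166)

Content width = 5201 − 917 − 545 = 3739 px; content height = 3922 − 321 − 834 = 2767 px.
Lower-right is two-thirds across and two-thirds down within the content area.
x = 917 + 2 × 3739/3 = 917 + 2492.67 ≈ 3410
y = 321 + 2 × 2767/3 = 321 + 1844.67 ≈ 2166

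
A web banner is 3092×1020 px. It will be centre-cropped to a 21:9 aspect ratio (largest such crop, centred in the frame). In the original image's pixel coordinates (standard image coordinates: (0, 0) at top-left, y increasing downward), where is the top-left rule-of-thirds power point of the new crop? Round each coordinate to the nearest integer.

3092/1020 > 21/9, so the 21:9 crop keeps the full height 1020 and trims width to 1020 × 21/9 = 2380.00 px.
Left offset = (3092 − 2380.00)/2 = 356.00 px; top offset = 0.
Top-left is one-third across and one-third down within the crop:
x = 356.00 + 1 × 2380.00/3 ≈ 1149; y = 0.00 + 1 × 1020.00/3 ≈ 340.

x = 1149 px, y = 340 px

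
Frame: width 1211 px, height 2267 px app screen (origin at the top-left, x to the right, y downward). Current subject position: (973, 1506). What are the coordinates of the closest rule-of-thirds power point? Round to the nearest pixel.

Third lines: x ∈ {404, 807}, y ∈ {756, 1511}.
973 is closer to x = 807; 1506 is closer to y = 1511.
So the nearest intersection is the lower-right power point.

(807, 1511)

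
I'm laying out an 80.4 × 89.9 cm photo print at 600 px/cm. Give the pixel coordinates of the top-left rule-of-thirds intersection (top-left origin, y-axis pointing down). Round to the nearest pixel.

x = 16080 px, y = 17980 px

In pixels the canvas is 80.4 × 600 = 48240 wide and 89.9 × 600 = 53940 tall.
The top-left point is one-third across and one-third down:
x = 1 × 48240/3 ≈ 16080; y = 1 × 53940/3 ≈ 17980.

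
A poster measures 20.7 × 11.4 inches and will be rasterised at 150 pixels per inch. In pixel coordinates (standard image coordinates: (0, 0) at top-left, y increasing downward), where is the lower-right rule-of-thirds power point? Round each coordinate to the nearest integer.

In pixels the canvas is 20.7 × 150 = 3105 wide and 11.4 × 150 = 1710 tall.
The lower-right point is two-thirds across and two-thirds down:
x = 2 × 3105/3 ≈ 2070; y = 2 × 1710/3 ≈ 1140.

x = 2070 px, y = 1140 px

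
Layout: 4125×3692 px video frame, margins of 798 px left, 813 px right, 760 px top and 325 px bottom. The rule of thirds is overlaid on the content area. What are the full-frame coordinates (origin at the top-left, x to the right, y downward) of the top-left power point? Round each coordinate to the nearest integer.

x = 1636 px, y = 1629 px

Content width = 4125 − 798 − 813 = 2514 px; content height = 3692 − 760 − 325 = 2607 px.
Top-left is one-third across and one-third down within the content area.
x = 798 + 1 × 2514/3 = 798 + 838.00 ≈ 1636
y = 760 + 1 × 2607/3 = 760 + 869.00 ≈ 1629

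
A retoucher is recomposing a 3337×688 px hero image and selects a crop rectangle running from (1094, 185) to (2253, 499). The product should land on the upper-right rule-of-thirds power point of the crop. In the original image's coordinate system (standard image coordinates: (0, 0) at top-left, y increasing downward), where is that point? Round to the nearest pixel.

Crop width = 2253 − 1094 = 1159 px; one third is 386.33 px.
Crop height = 499 − 185 = 314 px; one third is 104.67 px.
The upper-right point is two-thirds across and one-third down within the crop:
x = 1094 + 2 × 386.33 ≈ 1867; y = 185 + 1 × 104.67 ≈ 290.

(1867, 290)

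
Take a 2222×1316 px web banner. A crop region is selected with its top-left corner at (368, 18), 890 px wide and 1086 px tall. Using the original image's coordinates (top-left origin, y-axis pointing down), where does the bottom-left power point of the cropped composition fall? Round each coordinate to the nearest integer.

x = 665 px, y = 742 px

One third of the crop width 890 is 296.67 px.
One third of the crop height 1086 is 362.00 px.
The bottom-left point is one-third across and two-thirds down within the crop:
x = 368 + 1 × 296.67 ≈ 665; y = 18 + 2 × 362.00 ≈ 742.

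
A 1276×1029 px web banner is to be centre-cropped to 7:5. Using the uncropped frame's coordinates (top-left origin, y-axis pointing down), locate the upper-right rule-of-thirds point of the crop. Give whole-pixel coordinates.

1276/1029 < 7/5, so the 7:5 crop keeps the full width 1276 and trims height to 1276 × 5/7 = 911.43 px.
Top offset = (1029 − 911.43)/2 = 58.79 px; left offset = 0.
Upper-right is two-thirds across and one-third down within the crop:
x = 0.00 + 2 × 1276.00/3 ≈ 851; y = 58.79 + 1 × 911.43/3 ≈ 363.

(851, 363)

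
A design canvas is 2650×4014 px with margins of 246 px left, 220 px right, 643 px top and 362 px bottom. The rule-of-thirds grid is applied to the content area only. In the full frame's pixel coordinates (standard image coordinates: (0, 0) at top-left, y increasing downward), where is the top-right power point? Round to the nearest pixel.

Content width = 2650 − 246 − 220 = 2184 px; content height = 4014 − 643 − 362 = 3009 px.
Top-right is two-thirds across and one-third down within the content area.
x = 246 + 2 × 2184/3 = 246 + 1456.00 ≈ 1702
y = 643 + 1 × 3009/3 = 643 + 1003.00 ≈ 1646

(1702, 1646)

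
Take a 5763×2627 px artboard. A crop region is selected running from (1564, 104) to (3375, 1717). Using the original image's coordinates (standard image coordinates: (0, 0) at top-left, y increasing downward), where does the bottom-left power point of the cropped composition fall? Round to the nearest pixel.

Crop width = 3375 − 1564 = 1811 px; one third is 603.67 px.
Crop height = 1717 − 104 = 1613 px; one third is 537.67 px.
The bottom-left point is one-third across and two-thirds down within the crop:
x = 1564 + 1 × 603.67 ≈ 2168; y = 104 + 2 × 537.67 ≈ 1179.

x = 2168 px, y = 1179 px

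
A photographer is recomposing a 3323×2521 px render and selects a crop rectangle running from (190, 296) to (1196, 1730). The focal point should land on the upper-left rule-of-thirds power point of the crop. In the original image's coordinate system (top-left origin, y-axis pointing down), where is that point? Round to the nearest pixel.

Crop width = 1196 − 190 = 1006 px; one third is 335.33 px.
Crop height = 1730 − 296 = 1434 px; one third is 478.00 px.
The upper-left point is one-third across and one-third down within the crop:
x = 190 + 1 × 335.33 ≈ 525; y = 296 + 1 × 478.00 ≈ 774.

(525, 774)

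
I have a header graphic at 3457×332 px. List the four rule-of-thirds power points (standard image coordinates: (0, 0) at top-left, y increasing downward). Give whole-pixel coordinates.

(1152, 111), (2305, 111), (1152, 221), (2305, 221)

One third of 3457 is 1152.33; one third of 332 is 110.67.
Vertical third lines at x = 1152 and x = 2305; horizontal third lines at y = 111 and y = 221.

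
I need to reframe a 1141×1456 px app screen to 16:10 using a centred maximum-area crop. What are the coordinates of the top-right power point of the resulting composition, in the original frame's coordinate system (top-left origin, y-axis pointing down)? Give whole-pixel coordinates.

x = 761 px, y = 609 px

1141/1456 < 16/10, so the 16:10 crop keeps the full width 1141 and trims height to 1141 × 10/16 = 713.12 px.
Top offset = (1456 − 713.12)/2 = 371.44 px; left offset = 0.
Top-right is two-thirds across and one-third down within the crop:
x = 0.00 + 2 × 1141.00/3 ≈ 761; y = 371.44 + 1 × 713.12/3 ≈ 609.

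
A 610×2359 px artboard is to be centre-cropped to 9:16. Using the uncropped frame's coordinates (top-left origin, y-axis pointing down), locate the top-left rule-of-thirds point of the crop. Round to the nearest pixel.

x = 203 px, y = 999 px

610/2359 < 9/16, so the 9:16 crop keeps the full width 610 and trims height to 610 × 16/9 = 1084.44 px.
Top offset = (2359 − 1084.44)/2 = 637.28 px; left offset = 0.
Top-left is one-third across and one-third down within the crop:
x = 0.00 + 1 × 610.00/3 ≈ 203; y = 637.28 + 1 × 1084.44/3 ≈ 999.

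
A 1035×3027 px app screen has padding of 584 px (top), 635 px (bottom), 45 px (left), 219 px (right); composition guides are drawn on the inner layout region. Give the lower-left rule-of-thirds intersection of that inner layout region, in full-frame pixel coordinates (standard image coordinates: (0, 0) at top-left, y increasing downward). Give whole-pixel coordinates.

Content width = 1035 − 45 − 219 = 771 px; content height = 3027 − 584 − 635 = 1808 px.
Lower-left is one-third across and two-thirds down within the inner layout region.
x = 45 + 1 × 771/3 = 45 + 257.00 ≈ 302
y = 584 + 2 × 1808/3 = 584 + 1205.33 ≈ 1789

(302, 1789)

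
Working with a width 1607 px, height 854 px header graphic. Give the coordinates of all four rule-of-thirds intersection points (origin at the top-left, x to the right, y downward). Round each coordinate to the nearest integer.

One third of 1607 is 535.67; one third of 854 is 284.67.
Vertical third lines at x = 536 and x = 1071; horizontal third lines at y = 285 and y = 569.

(536, 285), (1071, 285), (536, 569), (1071, 569)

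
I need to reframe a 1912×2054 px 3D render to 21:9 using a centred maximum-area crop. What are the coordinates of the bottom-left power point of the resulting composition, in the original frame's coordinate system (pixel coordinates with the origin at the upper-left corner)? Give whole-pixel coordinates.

(637, 1164)

1912/2054 < 21/9, so the 21:9 crop keeps the full width 1912 and trims height to 1912 × 9/21 = 819.43 px.
Top offset = (2054 − 819.43)/2 = 617.29 px; left offset = 0.
Bottom-left is one-third across and two-thirds down within the crop:
x = 0.00 + 1 × 1912.00/3 ≈ 637; y = 617.29 + 2 × 819.43/3 ≈ 1164.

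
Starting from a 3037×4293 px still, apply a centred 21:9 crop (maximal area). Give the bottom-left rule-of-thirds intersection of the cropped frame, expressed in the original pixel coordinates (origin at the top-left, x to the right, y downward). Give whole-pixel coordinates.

(1012, 2363)

3037/4293 < 21/9, so the 21:9 crop keeps the full width 3037 and trims height to 3037 × 9/21 = 1301.57 px.
Top offset = (4293 − 1301.57)/2 = 1495.71 px; left offset = 0.
Bottom-left is one-third across and two-thirds down within the crop:
x = 0.00 + 1 × 3037.00/3 ≈ 1012; y = 1495.71 + 2 × 1301.57/3 ≈ 2363.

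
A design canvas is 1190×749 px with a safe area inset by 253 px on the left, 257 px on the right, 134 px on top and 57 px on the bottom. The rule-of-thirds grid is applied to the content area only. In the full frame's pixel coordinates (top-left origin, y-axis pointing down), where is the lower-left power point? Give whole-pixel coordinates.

(480, 506)

Content width = 1190 − 253 − 257 = 680 px; content height = 749 − 134 − 57 = 558 px.
Lower-left is one-third across and two-thirds down within the content area.
x = 253 + 1 × 680/3 = 253 + 226.67 ≈ 480
y = 134 + 2 × 558/3 = 134 + 372.00 ≈ 506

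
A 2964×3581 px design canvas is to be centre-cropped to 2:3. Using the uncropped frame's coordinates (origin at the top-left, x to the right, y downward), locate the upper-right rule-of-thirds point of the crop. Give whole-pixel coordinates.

x = 1880 px, y = 1194 px

2964/3581 > 2/3, so the 2:3 crop keeps the full height 3581 and trims width to 3581 × 2/3 = 2387.33 px.
Left offset = (2964 − 2387.33)/2 = 288.33 px; top offset = 0.
Upper-right is two-thirds across and one-third down within the crop:
x = 288.33 + 2 × 2387.33/3 ≈ 1880; y = 0.00 + 1 × 3581.00/3 ≈ 1194.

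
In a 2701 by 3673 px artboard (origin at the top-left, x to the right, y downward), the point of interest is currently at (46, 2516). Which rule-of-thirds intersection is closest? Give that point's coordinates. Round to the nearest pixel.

Third lines: x ∈ {900, 1801}, y ∈ {1224, 2449}.
46 is closer to x = 900; 2516 is closer to y = 2449.
So the nearest intersection is the lower-left power point.

x = 900 px, y = 2449 px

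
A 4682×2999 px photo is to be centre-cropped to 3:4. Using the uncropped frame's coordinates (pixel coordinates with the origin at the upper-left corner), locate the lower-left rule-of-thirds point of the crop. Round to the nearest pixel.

4682/2999 > 3/4, so the 3:4 crop keeps the full height 2999 and trims width to 2999 × 3/4 = 2249.25 px.
Left offset = (4682 − 2249.25)/2 = 1216.38 px; top offset = 0.
Lower-left is one-third across and two-thirds down within the crop:
x = 1216.38 + 1 × 2249.25/3 ≈ 1966; y = 0.00 + 2 × 2999.00/3 ≈ 1999.

(1966, 1999)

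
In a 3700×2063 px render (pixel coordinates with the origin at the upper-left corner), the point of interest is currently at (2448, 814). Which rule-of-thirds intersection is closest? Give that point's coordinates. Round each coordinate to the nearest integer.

(2467, 688)

Third lines: x ∈ {1233, 2467}, y ∈ {688, 1375}.
2448 is closer to x = 2467; 814 is closer to y = 688.
So the nearest intersection is the upper-right power point.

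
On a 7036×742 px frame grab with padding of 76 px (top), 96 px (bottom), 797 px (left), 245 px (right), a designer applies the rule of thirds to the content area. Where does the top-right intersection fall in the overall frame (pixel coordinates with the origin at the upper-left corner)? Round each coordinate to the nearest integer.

Content width = 7036 − 797 − 245 = 5994 px; content height = 742 − 76 − 96 = 570 px.
Top-right is two-thirds across and one-third down within the content area.
x = 797 + 2 × 5994/3 = 797 + 3996.00 ≈ 4793
y = 76 + 1 × 570/3 = 76 + 190.00 ≈ 266

(4793, 266)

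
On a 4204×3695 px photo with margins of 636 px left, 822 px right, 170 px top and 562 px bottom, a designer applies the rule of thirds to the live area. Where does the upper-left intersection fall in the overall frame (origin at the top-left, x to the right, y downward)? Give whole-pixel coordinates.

(1551, 1158)

Content width = 4204 − 636 − 822 = 2746 px; content height = 3695 − 170 − 562 = 2963 px.
Upper-left is one-third across and one-third down within the live area.
x = 636 + 1 × 2746/3 = 636 + 915.33 ≈ 1551
y = 170 + 1 × 2963/3 = 170 + 987.67 ≈ 1158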